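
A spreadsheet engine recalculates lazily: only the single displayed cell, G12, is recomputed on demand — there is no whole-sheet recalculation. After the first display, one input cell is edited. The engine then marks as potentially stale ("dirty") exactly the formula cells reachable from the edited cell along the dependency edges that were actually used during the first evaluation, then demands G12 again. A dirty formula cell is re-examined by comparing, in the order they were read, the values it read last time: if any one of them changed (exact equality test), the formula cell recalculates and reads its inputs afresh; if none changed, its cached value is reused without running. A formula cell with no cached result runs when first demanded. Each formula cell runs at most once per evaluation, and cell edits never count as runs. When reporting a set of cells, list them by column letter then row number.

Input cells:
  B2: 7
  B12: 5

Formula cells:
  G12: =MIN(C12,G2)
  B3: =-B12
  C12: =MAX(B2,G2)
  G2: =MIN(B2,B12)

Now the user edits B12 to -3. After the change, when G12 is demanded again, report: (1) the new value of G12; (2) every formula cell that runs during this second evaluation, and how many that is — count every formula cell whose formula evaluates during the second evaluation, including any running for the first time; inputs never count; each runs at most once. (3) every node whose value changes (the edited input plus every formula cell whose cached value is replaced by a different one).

First evaluation (everything demanded from the output):
  G2 = MIN(7, 5) = 5
  C12 = MAX(7, 5) = 7
  G12 = MIN(7, 5) = 5

Propagation after the edit:
  G2: runs — B12 5->-3; result -3.
  C12: runs — G2 5->-3; result 7 (same value as before).
  G12: runs — G2 5->-3; result -3.

New value of G12: -3.
Formula cells that run: C12, G2, G12 — 3 in total.
Values that change: B12, G2, G12.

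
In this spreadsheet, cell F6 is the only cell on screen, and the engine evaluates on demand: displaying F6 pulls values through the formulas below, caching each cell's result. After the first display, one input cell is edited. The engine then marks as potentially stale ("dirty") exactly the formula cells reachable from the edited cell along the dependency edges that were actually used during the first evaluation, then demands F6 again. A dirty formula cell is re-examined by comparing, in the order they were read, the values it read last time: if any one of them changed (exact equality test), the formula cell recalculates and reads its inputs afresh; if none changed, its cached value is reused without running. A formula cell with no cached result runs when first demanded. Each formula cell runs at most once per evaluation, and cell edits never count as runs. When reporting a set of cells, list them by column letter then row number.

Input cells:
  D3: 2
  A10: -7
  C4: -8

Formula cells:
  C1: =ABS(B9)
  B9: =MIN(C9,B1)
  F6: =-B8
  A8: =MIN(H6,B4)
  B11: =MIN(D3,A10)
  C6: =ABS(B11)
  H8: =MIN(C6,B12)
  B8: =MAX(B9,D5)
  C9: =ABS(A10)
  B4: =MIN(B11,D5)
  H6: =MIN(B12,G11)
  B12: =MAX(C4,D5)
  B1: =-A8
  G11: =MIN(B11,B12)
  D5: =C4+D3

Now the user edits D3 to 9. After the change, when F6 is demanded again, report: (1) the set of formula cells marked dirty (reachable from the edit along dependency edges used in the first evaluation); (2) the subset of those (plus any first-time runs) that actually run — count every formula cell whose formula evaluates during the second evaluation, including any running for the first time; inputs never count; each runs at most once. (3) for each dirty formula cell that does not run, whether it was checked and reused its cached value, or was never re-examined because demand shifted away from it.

Dirty set: A8, B1, B4, B8, B9, B11, B12, D5, F6, G11, H6.
Run set: B4, B8, B11, B12, D5, G11, H6 (7 run).
Re-examined without running (cache reused): A8, B1, B9, F6.
The important point: at A8 every value read last time is unchanged, so the dirty flag clears without a run.

Initial pass — values computed on the first demand:
  B11 = MIN(2, -7) = -7
  C9 = ABS(-7) = 7
  D5 = -8 + 2 = -6
  B4 = MIN(-7, -6) = -7
  B12 = MAX(-8, -6) = -6
  G11 = MIN(-7, -6) = -7
  H6 = MIN(-6, -7) = -7
  A8 = MIN(-7, -7) = -7
  B1 = -(-7) = 7
  B9 = MIN(7, 7) = 7
  B8 = MAX(7, -6) = 7
  F6 = -(7) = -7

Second demand — change propagation:
  B11: re-runs because D3 2->9; new result -7 (unchanged).
  D5: re-runs because D3 2->9; new result 1.
  B4: re-runs because D5 -6->1; new result -7 (unchanged).
  B12: re-runs because D5 -6->1; new result 1.
  G11: re-runs because B12 -6->1; new result -7 (unchanged).
  H6: re-runs because B12 -6->1; new result -7 (unchanged).
  A8: re-examined; everything it read last time is the same (H6 unchanged, B4 unchanged) — cache -7 kept, no run.
  B1: re-examined; everything it read last time is the same (A8 unchanged) — cache 7 kept, no run.
  B9: re-examined; everything it read last time is the same (C9 unchanged, B1 unchanged) — cache 7 kept, no run.
  B8: re-runs because D5 -6->1; new result 7 (unchanged).
  F6: re-examined; everything it read last time is the same (B8 unchanged) — cache -7 kept, no run.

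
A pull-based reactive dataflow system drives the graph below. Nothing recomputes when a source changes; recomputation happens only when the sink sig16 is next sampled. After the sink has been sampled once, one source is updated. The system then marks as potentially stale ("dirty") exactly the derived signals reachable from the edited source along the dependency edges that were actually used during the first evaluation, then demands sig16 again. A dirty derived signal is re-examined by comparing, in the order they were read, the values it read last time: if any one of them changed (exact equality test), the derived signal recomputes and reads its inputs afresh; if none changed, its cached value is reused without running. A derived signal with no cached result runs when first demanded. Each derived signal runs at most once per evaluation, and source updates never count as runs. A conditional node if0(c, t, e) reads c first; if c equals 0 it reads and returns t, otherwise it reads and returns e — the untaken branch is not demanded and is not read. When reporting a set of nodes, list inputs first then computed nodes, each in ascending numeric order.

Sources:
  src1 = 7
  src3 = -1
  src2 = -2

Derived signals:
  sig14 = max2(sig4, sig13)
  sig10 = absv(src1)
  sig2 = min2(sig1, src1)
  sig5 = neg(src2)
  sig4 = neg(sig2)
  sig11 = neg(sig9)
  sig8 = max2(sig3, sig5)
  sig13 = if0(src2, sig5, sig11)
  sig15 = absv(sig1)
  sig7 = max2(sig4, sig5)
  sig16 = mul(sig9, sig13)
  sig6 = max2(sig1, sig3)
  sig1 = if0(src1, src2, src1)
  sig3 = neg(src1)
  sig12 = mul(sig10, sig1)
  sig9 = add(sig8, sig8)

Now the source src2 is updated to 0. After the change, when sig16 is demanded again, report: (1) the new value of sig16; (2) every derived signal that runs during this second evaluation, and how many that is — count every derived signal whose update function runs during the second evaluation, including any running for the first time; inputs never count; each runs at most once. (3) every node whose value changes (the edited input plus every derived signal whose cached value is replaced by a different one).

New value of sig16: 0.
Derived signals that run: sig5, sig8, sig9, sig13, sig16 — 5 in total.
Values that change: src2, sig5, sig8, sig9, sig13, sig16.
Key observation: a condition flipped, so demand moved to the other branch — sig11 is never re-examined.

First evaluation (everything demanded from the output):
  sig3 = neg(7) = -7
  sig5 = neg(-2) = 2
  sig8 = max2(-7, 2) = 2
  sig9 = add(2, 2) = 4
  sig11 = neg(4) = -4
  sig13 = if0(src2=-2 -> else branch sig11) = -4
  sig16 = mul(4, -4) = -16

Propagation after the edit:
  sig5: runs — src2 -2->0; result 0.
  sig8: runs — sig5 2->0; result 0.
  sig9: runs — sig8 2->0; sig8 2->0; result 0.
  sig11: marked dirty but never re-examined — demand shifted away from it.
  sig13: runs — src2 -2->0; result 0.
  sig16: runs — sig9 4->0; sig13 -4->0; result 0.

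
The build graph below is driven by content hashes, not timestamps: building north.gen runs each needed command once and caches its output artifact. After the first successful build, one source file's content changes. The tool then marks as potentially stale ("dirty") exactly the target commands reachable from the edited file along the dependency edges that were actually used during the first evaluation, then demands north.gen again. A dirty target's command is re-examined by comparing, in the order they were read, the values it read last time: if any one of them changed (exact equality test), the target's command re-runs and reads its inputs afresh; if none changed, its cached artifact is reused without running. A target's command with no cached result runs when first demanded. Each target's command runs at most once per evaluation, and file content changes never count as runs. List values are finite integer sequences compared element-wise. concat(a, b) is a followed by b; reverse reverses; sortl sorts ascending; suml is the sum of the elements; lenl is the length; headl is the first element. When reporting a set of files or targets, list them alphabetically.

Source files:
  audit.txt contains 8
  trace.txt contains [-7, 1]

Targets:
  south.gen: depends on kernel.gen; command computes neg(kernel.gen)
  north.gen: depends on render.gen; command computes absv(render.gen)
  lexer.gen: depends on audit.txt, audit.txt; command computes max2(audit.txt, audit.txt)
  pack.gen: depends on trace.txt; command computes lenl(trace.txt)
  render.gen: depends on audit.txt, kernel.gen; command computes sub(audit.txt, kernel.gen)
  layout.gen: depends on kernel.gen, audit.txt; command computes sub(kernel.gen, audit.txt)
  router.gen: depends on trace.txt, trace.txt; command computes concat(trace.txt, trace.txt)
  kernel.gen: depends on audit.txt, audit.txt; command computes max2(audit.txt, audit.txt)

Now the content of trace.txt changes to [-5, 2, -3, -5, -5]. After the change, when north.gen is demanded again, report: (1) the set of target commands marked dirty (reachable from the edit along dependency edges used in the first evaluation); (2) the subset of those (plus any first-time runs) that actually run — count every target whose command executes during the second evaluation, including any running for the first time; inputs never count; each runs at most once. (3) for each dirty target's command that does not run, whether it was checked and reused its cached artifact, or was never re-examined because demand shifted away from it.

Dirty set: none.
Run set: none (0 run).
All dirty target commands ended up running.
The important point: nothing the output needs ever reads trace.txt, so the edit is invisible to it.

Initial pass — values computed on the first demand:
  kernel.gen = max2(8, 8) = 8
  render.gen = sub(8, 8) = 0
  north.gen = absv(0) = 0

Second demand — change propagation:
  no demanded computation ever read trace.txt, so the edit dirties nothing and nothing runs.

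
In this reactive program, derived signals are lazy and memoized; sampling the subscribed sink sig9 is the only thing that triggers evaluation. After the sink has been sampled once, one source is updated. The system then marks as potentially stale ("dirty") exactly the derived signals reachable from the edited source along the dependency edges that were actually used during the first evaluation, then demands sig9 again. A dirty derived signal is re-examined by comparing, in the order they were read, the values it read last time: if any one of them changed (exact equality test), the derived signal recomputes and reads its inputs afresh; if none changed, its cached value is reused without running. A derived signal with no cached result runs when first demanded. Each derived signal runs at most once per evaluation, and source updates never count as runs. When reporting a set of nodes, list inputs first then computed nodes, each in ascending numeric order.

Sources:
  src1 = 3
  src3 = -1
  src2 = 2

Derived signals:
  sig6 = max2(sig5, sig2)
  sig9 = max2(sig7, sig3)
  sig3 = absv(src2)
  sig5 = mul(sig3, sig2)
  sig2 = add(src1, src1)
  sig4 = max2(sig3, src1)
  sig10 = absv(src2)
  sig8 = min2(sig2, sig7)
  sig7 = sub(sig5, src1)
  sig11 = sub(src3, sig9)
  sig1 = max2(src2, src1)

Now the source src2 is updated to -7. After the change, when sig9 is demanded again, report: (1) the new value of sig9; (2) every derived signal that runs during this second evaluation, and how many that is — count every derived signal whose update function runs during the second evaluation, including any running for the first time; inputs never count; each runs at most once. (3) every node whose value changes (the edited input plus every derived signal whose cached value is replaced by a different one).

First demand of the output computes:
  sig2 = add(3, 3) = 6
  sig3 = absv(2) = 2
  sig5 = mul(2, 6) = 12
  sig7 = sub(12, 3) = 9
  sig9 = max2(9, 2) = 9

After the edit, cleaning proceeds:
  sig3: a read changed (src2 2->-7) — executes, giving 7.
  sig5: a read changed (sig3 2->7) — executes, giving 42.
  sig7: a read changed (sig5 12->42) — executes, giving 39.
  sig9: a read changed (sig7 9->39; sig3 2->7) — executes, giving 39.

Demanding sig9 again yields 39.
4 derived signals run: sig3, sig5, sig7, sig9.
The nodes whose values change: src2, sig3, sig5, sig7, sig9.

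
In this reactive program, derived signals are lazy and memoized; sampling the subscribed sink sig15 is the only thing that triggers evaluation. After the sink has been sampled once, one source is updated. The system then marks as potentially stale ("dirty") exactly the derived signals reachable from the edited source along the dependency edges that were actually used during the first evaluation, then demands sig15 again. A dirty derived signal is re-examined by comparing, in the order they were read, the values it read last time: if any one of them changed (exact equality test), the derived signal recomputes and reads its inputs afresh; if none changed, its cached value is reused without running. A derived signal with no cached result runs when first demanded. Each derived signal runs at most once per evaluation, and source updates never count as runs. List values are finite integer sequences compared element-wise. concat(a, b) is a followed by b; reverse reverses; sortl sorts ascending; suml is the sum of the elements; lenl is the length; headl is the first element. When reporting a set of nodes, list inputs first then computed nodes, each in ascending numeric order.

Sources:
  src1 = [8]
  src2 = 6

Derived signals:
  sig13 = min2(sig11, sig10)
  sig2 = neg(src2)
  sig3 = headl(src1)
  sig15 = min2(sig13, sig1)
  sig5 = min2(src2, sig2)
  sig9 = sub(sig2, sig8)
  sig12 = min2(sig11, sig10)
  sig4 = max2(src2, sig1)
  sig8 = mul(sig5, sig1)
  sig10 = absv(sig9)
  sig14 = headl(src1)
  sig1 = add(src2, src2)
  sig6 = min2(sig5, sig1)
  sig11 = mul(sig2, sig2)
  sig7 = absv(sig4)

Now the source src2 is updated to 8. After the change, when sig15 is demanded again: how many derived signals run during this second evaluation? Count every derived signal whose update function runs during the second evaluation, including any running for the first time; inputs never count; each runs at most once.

First demand of the output computes:
  sig1 = add(6, 6) = 12
  sig2 = neg(6) = -6
  sig5 = min2(6, -6) = -6
  sig8 = mul(-6, 12) = -72
  sig9 = sub(-6, -72) = 66
  sig10 = absv(66) = 66
  sig11 = mul(-6, -6) = 36
  sig13 = min2(36, 66) = 36
  sig15 = min2(36, 12) = 12

After the edit, cleaning proceeds:
  sig1: a read changed (src2 6->8; src2 6->8) — executes, giving 16.
  sig2: a read changed (src2 6->8) — executes, giving -8.
  sig5: a read changed (src2 6->8; sig2 -6->-8) — executes, giving -8.
  sig8: a read changed (sig5 -6->-8; sig1 12->16) — executes, giving -128.
  sig9: a read changed (sig2 -6->-8; sig8 -72->-128) — executes, giving 120.
  sig10: a read changed (sig9 66->120) — executes, giving 120.
  sig11: a read changed (sig2 -6->-8; sig2 -6->-8) — executes, giving 64.
  sig13: a read changed (sig11 36->64; sig10 66->120) — executes, giving 64.
  sig15: a read changed (sig13 36->64; sig1 12->16) — executes, giving 16.

9 derived signals run: sig1, sig2, sig5, sig8, sig9, sig10, sig11, sig13, sig15.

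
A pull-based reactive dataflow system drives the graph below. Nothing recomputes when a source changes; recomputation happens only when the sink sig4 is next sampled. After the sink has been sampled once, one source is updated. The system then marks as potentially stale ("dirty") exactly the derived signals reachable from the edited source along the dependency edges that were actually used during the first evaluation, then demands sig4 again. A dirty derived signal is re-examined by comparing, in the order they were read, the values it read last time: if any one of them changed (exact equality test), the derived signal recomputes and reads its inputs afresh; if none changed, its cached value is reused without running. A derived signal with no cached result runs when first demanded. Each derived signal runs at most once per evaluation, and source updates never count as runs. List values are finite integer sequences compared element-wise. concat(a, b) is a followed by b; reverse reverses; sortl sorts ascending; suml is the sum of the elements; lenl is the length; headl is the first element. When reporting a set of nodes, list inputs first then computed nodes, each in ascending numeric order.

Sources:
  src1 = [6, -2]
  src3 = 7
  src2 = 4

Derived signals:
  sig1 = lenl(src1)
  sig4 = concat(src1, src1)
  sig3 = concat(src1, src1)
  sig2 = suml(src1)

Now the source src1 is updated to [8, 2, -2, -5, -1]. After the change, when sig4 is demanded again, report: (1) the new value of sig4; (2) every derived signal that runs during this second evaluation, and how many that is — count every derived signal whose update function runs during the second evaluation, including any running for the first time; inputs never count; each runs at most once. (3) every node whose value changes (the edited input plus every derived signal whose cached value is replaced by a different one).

First evaluation (everything demanded from the output):
  sig4 = concat([6, -2], [6, -2]) = [6, -2, 6, -2]

Propagation after the edit:
  sig4: runs — src1 [6, -2]->[8, 2, -2, -5, -1]; src1 [6, -2]->[8, 2, -2, -5, -1]; result [8, 2, -2, -5, -1, 8, 2, -2, -5, -1].

New value of sig4: [8, 2, -2, -5, -1, 8, 2, -2, -5, -1].
Derived signals that run: sig4 — 1 in total.
Values that change: src1, sig4.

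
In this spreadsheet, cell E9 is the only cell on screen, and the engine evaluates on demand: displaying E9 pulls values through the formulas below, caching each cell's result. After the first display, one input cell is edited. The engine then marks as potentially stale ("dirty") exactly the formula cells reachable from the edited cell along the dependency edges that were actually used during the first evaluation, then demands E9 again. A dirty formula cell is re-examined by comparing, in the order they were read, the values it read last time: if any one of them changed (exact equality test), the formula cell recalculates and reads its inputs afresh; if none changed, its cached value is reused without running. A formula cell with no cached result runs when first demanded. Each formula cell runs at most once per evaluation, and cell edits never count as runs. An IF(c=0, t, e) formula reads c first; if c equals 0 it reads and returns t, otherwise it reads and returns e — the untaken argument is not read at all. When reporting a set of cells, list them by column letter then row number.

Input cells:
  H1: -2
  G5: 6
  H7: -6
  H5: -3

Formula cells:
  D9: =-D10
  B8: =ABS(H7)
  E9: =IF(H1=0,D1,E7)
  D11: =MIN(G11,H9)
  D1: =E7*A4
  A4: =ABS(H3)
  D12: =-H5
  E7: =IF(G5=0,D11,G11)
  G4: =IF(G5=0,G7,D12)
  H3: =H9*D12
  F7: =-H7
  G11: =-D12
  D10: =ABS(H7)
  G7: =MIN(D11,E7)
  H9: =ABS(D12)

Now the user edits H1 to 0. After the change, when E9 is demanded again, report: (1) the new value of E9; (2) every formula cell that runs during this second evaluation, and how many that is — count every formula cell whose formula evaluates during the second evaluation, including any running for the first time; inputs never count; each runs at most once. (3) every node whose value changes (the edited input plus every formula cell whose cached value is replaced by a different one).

E9 now evaluates to -27.
Run set: A4, D1, E9, H3, H9 (5 run).
Changed values: E9, H1.
The important point: the flipped condition pulls in fresh nodes; A4, D1, H3, H9 run for the first time.

Initial pass — values computed on the first demand:
  D12 = -(-3) = 3
  G11 = -(3) = -3
  E7 = IF(G5=0: G5=6 -> else branch G11) = -3
  E9 = IF(H1=0: H1=-2 -> else branch E7) = -3

Second demand — change propagation:
  H9: newly demanded (no cache) — executes and yields 3.
  H3: newly demanded (no cache) — executes and yields 9.
  A4: newly demanded (no cache) — executes and yields 9.
  D1: newly demanded (no cache) — executes and yields -27.
  E9: re-runs because H1 -2->0; new result -27.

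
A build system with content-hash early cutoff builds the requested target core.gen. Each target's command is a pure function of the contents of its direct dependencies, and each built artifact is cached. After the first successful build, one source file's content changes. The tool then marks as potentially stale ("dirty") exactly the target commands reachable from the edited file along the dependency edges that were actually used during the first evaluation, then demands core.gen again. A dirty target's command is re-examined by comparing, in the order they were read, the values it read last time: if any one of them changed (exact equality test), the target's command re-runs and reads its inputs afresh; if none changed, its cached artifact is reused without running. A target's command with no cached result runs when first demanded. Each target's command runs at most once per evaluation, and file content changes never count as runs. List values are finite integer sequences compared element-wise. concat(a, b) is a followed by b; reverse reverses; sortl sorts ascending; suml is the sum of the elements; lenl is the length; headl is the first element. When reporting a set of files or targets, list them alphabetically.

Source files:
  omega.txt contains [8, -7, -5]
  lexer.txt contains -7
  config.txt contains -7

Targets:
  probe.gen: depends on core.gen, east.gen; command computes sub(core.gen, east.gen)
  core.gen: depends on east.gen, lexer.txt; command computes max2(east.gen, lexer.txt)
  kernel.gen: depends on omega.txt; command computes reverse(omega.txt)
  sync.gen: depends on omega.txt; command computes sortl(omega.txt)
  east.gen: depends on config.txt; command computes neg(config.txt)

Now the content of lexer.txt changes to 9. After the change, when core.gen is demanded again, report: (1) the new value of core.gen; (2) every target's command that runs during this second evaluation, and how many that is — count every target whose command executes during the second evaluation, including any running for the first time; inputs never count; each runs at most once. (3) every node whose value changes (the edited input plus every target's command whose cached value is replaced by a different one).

First evaluation (everything demanded from the output):
  east.gen = neg(-7) = 7
  core.gen = max2(7, -7) = 7

Propagation after the edit:
  core.gen: runs — lexer.txt -7->9; result 9.

New value of core.gen: 9.
Target commands that run: core.gen — 1 in total.
Values that change: core.gen, lexer.txt.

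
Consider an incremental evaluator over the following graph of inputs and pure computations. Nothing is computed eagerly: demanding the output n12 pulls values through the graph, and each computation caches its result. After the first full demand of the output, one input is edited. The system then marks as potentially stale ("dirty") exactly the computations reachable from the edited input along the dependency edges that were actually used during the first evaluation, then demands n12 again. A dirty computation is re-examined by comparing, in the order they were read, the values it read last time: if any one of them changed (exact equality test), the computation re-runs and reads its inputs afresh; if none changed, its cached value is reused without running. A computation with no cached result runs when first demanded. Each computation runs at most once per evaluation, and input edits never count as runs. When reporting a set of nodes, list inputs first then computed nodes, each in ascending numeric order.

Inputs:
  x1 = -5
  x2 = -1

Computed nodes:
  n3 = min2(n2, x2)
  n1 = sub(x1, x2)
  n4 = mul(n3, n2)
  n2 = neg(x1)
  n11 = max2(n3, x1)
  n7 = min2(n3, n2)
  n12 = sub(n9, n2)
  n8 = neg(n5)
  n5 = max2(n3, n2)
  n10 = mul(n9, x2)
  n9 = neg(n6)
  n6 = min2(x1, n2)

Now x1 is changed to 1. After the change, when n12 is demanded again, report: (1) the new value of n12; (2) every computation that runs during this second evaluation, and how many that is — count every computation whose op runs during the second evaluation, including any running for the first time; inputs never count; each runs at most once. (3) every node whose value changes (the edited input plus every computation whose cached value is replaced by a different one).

n12 now evaluates to 2.
Run set: n2, n6, n9, n12 (4 run).
Changed values: x1, n2, n6, n9, n12.

Initial pass — values computed on the first demand:
  n2 = neg(-5) = 5
  n6 = min2(-5, 5) = -5
  n9 = neg(-5) = 5
  n12 = sub(5, 5) = 0

Second demand — change propagation:
  n2: re-runs because x1 -5->1; new result -1.
  n6: re-runs because x1 -5->1; n2 5->-1; new result -1.
  n9: re-runs because n6 -5->-1; new result 1.
  n12: re-runs because n9 5->1; n2 5->-1; new result 2.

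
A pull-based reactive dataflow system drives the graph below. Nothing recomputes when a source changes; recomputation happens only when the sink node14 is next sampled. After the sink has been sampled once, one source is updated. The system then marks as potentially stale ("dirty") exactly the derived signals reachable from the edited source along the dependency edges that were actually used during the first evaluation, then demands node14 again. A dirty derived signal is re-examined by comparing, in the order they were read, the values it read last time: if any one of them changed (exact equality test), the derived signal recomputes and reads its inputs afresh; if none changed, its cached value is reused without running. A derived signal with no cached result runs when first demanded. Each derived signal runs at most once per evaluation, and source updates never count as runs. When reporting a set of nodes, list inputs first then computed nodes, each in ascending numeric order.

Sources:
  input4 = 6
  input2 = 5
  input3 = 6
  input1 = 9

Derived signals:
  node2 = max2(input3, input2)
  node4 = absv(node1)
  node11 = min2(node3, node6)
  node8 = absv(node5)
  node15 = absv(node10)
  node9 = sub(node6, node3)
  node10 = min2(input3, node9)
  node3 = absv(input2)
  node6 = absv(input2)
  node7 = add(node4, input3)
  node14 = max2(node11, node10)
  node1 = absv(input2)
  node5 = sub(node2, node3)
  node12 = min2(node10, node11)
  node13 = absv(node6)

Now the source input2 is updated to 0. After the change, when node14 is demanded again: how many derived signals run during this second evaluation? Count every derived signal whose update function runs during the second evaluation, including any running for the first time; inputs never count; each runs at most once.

First evaluation (everything demanded from the output):
  node3 = absv(5) = 5
  node6 = absv(5) = 5
  node9 = sub(5, 5) = 0
  node10 = min2(6, 0) = 0
  node11 = min2(5, 5) = 5
  node14 = max2(5, 0) = 5

Propagation after the edit:
  node3: runs — input2 5->0; result 0.
  node6: runs — input2 5->0; result 0.
  node9: runs — node6 5->0; node3 5->0; result 0 (same value as before).
  node10: checked — values it read are unchanged (input3 unchanged, node9 unchanged); reused cached 0 without running.
  node11: runs — node3 5->0; node6 5->0; result 0.
  node14: runs — node11 5->0; result 0.

Key observation: the cutoff stops propagation at node10 — its inputs' values are unchanged, so it reuses its cache.

Derived signals that run: node3, node6, node9, node11, node14 — 5 in total.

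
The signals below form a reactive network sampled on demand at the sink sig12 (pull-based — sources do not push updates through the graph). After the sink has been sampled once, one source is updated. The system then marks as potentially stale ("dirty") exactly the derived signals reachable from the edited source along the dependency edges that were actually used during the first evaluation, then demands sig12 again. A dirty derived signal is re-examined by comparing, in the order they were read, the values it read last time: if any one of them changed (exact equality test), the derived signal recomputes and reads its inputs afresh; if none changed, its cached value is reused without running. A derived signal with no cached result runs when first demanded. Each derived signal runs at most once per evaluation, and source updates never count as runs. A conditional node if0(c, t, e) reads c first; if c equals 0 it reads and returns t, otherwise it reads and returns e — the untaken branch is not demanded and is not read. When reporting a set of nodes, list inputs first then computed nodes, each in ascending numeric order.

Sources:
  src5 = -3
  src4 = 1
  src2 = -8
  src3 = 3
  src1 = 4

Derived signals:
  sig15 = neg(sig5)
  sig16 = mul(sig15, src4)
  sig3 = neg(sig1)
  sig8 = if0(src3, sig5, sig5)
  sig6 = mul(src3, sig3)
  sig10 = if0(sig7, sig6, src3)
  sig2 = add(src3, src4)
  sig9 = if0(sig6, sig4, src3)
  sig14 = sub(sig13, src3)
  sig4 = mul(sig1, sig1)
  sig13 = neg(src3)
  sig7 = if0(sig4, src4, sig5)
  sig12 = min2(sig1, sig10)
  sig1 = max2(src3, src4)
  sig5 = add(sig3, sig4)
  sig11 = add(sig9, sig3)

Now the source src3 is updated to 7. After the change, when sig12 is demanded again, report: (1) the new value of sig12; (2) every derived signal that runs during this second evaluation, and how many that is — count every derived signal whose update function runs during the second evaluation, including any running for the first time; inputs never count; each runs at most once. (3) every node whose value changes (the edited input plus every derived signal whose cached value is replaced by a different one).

Initial pass — values computed on the first demand:
  sig1 = max2(3, 1) = 3
  sig3 = neg(3) = -3
  sig4 = mul(3, 3) = 9
  sig5 = add(-3, 9) = 6
  sig7 = if0(sig4=9 -> else branch sig5) = 6
  sig10 = if0(sig7=6 -> else branch src3) = 3
  sig12 = min2(3, 3) = 3

Second demand — change propagation:
  sig1: re-runs because src3 3->7; new result 7.
  sig3: re-runs because sig1 3->7; new result -7.
  sig4: re-runs because sig1 3->7; sig1 3->7; new result 49.
  sig5: re-runs because sig3 -3->-7; sig4 9->49; new result 42.
  sig7: re-runs because sig4 9->49; sig5 6->42; new result 42.
  sig10: re-runs because sig7 6->42; src3 3->7; new result 7.
  sig12: re-runs because sig1 3->7; sig10 3->7; new result 7.

sig12 now evaluates to 7.
Run set: sig1, sig3, sig4, sig5, sig7, sig10, sig12 (7 run).
Changed values: src3, sig1, sig3, sig4, sig5, sig7, sig10, sig12.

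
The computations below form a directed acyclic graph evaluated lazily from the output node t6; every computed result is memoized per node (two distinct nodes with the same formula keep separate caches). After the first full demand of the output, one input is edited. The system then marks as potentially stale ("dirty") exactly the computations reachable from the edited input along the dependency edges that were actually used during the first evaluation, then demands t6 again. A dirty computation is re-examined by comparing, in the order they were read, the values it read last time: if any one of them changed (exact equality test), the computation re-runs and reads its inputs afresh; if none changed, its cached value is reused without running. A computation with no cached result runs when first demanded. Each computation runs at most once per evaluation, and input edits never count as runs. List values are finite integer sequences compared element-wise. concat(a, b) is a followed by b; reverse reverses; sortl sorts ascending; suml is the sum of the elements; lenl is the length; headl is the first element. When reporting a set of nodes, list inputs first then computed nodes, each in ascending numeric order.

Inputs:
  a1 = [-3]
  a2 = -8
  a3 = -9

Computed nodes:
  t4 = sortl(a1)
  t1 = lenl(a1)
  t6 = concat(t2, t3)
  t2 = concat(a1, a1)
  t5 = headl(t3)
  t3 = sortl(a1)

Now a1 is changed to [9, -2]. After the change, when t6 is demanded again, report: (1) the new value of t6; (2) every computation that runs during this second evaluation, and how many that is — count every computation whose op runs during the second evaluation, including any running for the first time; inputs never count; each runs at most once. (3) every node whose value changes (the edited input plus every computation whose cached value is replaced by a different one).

Demanding t6 again yields [9, -2, 9, -2, -2, 9].
3 computations run: t2, t3, t6.
The nodes whose values change: a1, t2, t3, t6.

First demand of the output computes:
  t2 = concat([-3], [-3]) = [-3, -3]
  t3 = sortl([-3]) = [-3]
  t6 = concat([-3, -3], [-3]) = [-3, -3, -3]

After the edit, cleaning proceeds:
  t2: a read changed (a1 [-3]->[9, -2]; a1 [-3]->[9, -2]) — executes, giving [9, -2, 9, -2].
  t3: a read changed (a1 [-3]->[9, -2]) — executes, giving [-2, 9].
  t6: a read changed (t2 [-3, -3]->[9, -2, 9, -2]; t3 [-3]->[-2, 9]) — executes, giving [9, -2, 9, -2, -2, 9].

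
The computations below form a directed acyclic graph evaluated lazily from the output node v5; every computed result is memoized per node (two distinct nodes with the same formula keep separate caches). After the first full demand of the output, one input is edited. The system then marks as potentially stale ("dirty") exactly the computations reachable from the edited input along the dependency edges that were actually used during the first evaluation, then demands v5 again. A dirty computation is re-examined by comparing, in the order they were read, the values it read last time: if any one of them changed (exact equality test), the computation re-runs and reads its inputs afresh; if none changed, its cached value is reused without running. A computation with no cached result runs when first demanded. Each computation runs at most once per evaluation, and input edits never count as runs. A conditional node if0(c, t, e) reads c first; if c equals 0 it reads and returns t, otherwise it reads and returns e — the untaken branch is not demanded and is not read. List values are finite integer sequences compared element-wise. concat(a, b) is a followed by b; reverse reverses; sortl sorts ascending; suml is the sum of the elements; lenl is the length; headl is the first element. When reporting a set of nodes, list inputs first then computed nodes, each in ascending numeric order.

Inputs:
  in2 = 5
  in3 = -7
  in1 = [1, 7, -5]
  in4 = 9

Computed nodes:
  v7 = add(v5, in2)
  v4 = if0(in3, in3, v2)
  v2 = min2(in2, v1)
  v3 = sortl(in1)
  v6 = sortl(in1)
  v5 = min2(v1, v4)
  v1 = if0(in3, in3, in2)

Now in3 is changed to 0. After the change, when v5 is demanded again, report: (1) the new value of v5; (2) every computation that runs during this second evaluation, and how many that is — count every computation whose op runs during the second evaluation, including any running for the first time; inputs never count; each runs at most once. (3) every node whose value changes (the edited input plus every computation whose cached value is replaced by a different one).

First demand of the output computes:
  v1 = if0(in3=-7 -> else branch in2) = 5
  v2 = min2(5, 5) = 5
  v4 = if0(in3=-7 -> else branch v2) = 5
  v5 = min2(5, 5) = 5

After the edit, cleaning proceeds:
  v1: a read changed (in3 -7->0) — executes, giving 0.
  v2: stays stale; no demand reaches it after the flip.
  v4: a read changed (in3 -7->0) — executes, giving 0.
  v5: a read changed (v1 5->0; v4 5->0) — executes, giving 0.

Note the branch switch — demand abandons v2, which is never re-examined.

Demanding v5 again yields 0.
3 computations run: v1, v4, v5.
The nodes whose values change: in3, v1, v4, v5.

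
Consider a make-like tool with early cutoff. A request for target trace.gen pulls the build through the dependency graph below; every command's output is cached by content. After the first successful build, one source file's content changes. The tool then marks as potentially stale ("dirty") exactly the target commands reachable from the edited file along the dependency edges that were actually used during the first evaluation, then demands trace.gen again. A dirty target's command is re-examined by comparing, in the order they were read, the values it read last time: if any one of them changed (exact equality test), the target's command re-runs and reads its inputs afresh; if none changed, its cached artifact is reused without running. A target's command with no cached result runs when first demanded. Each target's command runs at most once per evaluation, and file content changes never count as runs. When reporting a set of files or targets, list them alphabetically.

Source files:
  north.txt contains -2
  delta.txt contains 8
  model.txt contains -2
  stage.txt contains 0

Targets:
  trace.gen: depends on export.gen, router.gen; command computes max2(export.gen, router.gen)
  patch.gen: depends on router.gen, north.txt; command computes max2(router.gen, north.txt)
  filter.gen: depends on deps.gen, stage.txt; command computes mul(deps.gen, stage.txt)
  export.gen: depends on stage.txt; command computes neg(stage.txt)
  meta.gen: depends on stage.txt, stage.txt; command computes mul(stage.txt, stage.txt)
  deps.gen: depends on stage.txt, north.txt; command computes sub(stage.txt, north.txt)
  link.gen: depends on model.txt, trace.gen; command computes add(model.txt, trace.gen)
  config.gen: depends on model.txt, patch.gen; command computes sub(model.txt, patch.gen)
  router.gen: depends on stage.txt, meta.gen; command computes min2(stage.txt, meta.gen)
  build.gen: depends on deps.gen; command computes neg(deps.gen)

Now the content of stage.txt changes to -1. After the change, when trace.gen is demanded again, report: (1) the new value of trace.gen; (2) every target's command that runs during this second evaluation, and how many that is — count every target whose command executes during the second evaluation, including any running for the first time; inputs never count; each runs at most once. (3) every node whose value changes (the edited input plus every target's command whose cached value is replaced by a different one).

Demanding trace.gen again yields 1.
4 target commands run: export.gen, meta.gen, router.gen, trace.gen.
The nodes whose values change: export.gen, meta.gen, router.gen, stage.txt, trace.gen.

First demand of the output computes:
  export.gen = neg(0) = 0
  meta.gen = mul(0, 0) = 0
  router.gen = min2(0, 0) = 0
  trace.gen = max2(0, 0) = 0

After the edit, cleaning proceeds:
  export.gen: a read changed (stage.txt 0->-1) — executes, giving 1.
  meta.gen: a read changed (stage.txt 0->-1; stage.txt 0->-1) — executes, giving 1.
  router.gen: a read changed (stage.txt 0->-1; meta.gen 0->1) — executes, giving -1.
  trace.gen: a read changed (export.gen 0->1; router.gen 0->-1) — executes, giving 1.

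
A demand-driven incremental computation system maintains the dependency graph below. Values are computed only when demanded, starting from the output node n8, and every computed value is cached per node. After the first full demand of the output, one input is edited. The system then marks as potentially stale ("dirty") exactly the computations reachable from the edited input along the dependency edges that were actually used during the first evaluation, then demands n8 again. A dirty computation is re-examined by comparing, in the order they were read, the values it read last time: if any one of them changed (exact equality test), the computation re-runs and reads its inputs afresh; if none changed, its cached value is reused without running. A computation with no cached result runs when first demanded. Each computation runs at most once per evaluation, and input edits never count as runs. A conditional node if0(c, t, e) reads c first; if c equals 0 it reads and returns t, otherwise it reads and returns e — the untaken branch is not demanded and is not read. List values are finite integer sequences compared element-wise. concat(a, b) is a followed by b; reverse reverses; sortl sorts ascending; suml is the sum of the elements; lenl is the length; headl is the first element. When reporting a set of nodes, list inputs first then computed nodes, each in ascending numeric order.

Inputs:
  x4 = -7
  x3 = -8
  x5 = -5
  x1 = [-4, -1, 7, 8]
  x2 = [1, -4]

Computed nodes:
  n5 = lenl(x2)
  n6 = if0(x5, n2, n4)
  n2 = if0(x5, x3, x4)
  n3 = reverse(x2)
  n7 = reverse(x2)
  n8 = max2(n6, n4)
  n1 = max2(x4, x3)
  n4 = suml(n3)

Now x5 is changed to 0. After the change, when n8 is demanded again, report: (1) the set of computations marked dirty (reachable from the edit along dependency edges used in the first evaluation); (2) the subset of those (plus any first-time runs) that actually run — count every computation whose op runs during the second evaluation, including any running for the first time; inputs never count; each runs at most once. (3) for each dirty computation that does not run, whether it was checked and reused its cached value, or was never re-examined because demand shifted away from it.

First evaluation (everything demanded from the output):
  n3 = reverse([1, -4]) = [-4, 1]
  n4 = suml([-4, 1]) = -3
  n6 = if0(x5=-5 -> else branch n4) = -3
  n8 = max2(-3, -3) = -3

Propagation after the edit:
  n2: demanded for the first time — runs, produces -8.
  n6: runs — x5 -5->0; result -8.
  n8: runs — n6 -3->-8; result -3 (same value as before).

Key observation: a condition flipped, so demand reaches new nodes — n2 runs for the first time.

Marked dirty: n6, n8.
Computations that run: n2, n6, n8 — 3 in total.
Every dirty computation ran.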